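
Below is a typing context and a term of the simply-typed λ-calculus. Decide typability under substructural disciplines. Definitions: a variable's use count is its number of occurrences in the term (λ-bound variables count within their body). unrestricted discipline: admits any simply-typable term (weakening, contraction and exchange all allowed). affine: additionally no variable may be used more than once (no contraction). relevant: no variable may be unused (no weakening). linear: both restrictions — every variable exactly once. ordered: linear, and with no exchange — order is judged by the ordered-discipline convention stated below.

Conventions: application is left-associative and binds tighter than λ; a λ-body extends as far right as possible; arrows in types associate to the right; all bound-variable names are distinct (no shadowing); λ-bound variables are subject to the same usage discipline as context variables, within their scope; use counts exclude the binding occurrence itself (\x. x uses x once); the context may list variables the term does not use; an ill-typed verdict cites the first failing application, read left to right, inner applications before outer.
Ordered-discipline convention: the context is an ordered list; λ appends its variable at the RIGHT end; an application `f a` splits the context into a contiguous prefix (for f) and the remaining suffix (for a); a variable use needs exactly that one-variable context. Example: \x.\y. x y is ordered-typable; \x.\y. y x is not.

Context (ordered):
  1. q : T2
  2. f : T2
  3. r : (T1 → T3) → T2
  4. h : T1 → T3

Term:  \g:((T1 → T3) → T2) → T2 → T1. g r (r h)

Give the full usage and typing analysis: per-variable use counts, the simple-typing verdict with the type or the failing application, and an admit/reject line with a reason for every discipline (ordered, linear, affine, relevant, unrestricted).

variable uses: q: 0×; f: 0×; r: 2×; h: 1×; g (λ-bound): 1×
use order (left to right): g, r, r, h
typing: ✓ — (((T1 → T3) → T2) → T2 → T1) → T1
ordered: ✗ — needs contraction — r ×2; q, f left unused
linear: ✗ — needs contraction — r ×2; q, f left unused
affine: ✗ — needs contraction — r ×2
relevant: ✗ — q, f left unused
unrestricted: ✓ — type-checks ((((T1 → T3) → T2) → T2 → T1) → T1) and nothing is barred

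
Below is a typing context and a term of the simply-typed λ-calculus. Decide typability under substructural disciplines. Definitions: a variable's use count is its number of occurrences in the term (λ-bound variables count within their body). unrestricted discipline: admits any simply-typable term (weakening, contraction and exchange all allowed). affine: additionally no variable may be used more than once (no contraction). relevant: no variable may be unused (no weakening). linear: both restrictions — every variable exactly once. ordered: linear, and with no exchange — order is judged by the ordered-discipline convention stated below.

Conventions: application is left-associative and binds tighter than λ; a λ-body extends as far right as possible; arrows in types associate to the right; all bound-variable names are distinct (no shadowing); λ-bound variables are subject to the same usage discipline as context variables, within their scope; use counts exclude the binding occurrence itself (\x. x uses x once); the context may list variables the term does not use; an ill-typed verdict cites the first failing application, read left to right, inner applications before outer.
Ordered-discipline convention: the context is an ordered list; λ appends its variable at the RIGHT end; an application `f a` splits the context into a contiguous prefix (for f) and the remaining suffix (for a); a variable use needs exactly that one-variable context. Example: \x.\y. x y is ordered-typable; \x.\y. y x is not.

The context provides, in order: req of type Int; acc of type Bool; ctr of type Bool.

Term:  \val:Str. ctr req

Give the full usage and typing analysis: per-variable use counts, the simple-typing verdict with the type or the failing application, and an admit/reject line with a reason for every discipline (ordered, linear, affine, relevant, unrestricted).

use counts: req ×1; acc ×0; ctr ×1; val (bound) ×0
left-to-right use order: ctr, req
typing: ill-typed: non-function type Bool applied to an argument
ordered: ✗, a type mismatch blocks all five
linear: ✗, the type mismatch rejects it
affine: ✗, not simply typable
relevant: ✗, fails simple typing
unrestricted: ✗, a type mismatch blocks all five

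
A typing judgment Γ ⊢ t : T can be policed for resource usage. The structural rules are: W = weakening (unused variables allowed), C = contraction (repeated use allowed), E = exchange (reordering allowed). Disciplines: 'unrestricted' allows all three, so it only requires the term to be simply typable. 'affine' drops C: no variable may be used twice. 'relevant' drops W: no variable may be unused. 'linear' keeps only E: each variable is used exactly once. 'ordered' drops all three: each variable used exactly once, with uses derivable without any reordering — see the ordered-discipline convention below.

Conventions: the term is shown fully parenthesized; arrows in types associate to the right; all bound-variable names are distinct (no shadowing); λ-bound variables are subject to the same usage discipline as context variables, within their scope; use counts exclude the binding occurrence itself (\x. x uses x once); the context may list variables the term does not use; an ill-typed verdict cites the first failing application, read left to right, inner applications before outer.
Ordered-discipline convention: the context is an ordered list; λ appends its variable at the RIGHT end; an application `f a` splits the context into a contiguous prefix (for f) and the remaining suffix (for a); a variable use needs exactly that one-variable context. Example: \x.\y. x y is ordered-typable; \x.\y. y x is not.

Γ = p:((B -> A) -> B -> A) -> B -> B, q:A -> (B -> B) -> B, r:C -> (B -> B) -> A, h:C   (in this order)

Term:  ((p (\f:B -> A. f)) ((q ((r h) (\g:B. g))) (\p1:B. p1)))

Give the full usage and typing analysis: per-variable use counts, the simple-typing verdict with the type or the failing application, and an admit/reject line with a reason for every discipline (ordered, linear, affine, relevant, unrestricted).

use counts: p=1; q=1; r=1; h=1; f (bound)=1; g (bound)=1; p1 (bound)=1
left-to-right use order: p, f, q, r, h, g, p1
typing: ✓ — B
ordered: ✓, p, q, r, h, f, g, p1: once each, no exchange needed
linear: ✓, each of p, q, r, h, f, g, p1 used exactly once
affine: ✓, p, q, r, h, f, g, p1: no repeats, contraction unneeded
relevant: ✓, none of p, q, r, h, f, g, p1 goes unused
unrestricted: ✓, well-typed at B; no restrictions here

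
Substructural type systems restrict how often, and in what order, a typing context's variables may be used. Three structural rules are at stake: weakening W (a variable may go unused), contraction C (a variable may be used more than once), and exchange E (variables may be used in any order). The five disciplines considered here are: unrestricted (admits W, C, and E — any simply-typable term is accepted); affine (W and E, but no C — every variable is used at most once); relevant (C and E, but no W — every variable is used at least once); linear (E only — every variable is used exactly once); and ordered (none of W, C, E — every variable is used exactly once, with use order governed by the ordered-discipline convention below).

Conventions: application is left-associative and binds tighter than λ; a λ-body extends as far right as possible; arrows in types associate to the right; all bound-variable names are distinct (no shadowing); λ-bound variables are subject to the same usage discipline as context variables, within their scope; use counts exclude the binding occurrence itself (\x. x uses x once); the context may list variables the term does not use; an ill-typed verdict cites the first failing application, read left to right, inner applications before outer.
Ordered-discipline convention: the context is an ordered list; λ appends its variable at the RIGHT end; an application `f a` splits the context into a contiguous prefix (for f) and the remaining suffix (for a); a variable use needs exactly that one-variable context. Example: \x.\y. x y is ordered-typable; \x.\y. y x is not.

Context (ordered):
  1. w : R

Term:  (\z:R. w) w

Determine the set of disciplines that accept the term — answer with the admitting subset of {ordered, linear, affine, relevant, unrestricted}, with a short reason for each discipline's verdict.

admitted in: unrestricted
usage: w: 2; z [bound]: 0
left-to-right use order: w, w
typing: well-typed — term : R
ordered ✗ (uses contraction: w ×2; z never used (weakening))
linear ✗ (uses contraction: w ×2; z never used (weakening))
affine ✗ (uses contraction: w ×2)
relevant ✗ (z never used (weakening))
unrestricted ✓ (typability at R is all that's needed)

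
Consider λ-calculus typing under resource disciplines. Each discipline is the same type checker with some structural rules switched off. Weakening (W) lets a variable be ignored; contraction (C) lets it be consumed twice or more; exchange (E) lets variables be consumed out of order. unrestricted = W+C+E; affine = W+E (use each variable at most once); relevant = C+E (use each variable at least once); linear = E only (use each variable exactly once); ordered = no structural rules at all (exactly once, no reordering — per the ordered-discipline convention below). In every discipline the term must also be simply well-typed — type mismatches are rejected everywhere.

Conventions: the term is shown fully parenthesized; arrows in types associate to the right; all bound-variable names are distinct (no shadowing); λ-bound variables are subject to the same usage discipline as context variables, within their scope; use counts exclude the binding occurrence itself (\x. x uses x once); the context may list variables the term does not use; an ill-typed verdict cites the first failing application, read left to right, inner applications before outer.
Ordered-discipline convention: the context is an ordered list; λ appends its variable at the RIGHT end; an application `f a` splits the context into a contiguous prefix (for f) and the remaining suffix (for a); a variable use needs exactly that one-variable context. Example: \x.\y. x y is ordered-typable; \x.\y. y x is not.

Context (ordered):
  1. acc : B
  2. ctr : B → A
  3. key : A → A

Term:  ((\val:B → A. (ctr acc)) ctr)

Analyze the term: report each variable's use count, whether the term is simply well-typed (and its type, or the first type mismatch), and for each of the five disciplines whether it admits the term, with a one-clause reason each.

use counts: acc ×1; ctr ×2; key ×0; val (bound) ×0
left-to-right use order: ctr, acc, ctr
typing: the term checks, with type A
ordered: ✗ — needs contraction — ctr ×2; key, val never used (weakening)
linear: ✗ — needs contraction — ctr ×2; key, val never used (weakening)
affine: ✗ — needs contraction — ctr ×2
relevant: ✗ — key, val never used (weakening)
unrestricted: ✓ — simply typable at A; W, C, E all held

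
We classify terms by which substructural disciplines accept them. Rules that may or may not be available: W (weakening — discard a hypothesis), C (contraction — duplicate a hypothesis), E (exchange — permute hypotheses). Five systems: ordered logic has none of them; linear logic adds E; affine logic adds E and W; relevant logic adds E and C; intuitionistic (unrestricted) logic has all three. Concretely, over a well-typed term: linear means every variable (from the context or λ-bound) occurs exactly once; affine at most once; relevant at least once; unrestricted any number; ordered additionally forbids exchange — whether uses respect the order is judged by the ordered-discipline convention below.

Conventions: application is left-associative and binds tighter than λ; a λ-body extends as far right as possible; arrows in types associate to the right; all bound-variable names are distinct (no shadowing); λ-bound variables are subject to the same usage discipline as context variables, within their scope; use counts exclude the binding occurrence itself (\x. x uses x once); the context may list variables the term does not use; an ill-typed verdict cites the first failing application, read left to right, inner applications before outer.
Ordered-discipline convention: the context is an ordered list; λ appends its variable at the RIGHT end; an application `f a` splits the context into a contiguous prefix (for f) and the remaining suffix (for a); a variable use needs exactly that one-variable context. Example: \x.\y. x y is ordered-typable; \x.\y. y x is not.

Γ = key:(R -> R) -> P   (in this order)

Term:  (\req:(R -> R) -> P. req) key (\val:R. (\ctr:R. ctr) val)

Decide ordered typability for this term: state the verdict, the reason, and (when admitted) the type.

yes — single-use (key, req, val, ctr), ordered derivation ok; term : P
use counts: key=1; req (bound)=1; val (bound)=1; ctr (bound)=1
use order (left to right): req, key, ctr, val
typing: well-typed at P
across the five disciplines: ordered ✓; linear ✓; affine ✓; relevant ✓; unrestricted ✓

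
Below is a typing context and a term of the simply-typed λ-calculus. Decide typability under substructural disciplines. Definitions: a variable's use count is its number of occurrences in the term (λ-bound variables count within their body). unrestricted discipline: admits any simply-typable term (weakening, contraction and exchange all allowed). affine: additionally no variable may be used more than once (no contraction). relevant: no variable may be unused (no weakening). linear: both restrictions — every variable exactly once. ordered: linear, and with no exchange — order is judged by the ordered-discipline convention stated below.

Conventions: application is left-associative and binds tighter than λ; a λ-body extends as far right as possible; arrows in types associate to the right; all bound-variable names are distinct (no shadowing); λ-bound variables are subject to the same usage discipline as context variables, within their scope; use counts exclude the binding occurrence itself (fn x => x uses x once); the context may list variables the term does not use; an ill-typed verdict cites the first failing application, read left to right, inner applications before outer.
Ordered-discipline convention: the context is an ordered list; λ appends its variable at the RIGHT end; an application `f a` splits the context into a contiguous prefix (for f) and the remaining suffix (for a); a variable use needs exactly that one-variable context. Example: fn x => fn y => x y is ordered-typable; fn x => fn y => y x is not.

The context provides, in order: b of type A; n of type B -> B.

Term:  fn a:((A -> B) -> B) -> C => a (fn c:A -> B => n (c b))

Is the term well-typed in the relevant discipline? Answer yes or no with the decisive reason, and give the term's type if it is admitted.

yes — at least one use each (b, n, a, c); term : (((A -> B) -> B) -> C) -> C
usage: b=1; n=1; a (λ-bound)=1; c (λ-bound)=1
left-to-right use order: a, n, c, b
typing: ✓ — (((A -> B) -> B) -> C) -> C
per-discipline verdicts: ordered ✗; linear ✓; affine ✓; relevant ✓; unrestricted ✓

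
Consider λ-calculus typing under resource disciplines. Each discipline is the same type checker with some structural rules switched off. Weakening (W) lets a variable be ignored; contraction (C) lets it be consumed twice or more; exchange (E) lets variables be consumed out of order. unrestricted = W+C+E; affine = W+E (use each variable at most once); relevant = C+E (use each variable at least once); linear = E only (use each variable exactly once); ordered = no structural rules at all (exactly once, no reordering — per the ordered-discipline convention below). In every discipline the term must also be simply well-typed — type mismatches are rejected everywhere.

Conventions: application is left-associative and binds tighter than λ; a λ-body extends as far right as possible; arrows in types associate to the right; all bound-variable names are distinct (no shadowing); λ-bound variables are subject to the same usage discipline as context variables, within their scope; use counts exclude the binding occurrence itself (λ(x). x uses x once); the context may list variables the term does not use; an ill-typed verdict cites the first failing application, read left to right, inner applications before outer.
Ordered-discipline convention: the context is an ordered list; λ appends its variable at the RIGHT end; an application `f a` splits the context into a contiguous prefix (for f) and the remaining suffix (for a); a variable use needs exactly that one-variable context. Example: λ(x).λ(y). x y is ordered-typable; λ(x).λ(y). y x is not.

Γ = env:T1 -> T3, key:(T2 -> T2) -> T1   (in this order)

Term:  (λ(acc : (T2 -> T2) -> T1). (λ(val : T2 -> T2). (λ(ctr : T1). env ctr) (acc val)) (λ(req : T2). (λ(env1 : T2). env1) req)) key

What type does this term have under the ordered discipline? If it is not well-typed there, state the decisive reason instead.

term : T3
variable uses: env: 1×, key: 1×, acc (λ-bound): 1×, val (λ-bound): 1×, ctr (λ-bound): 1×, req (λ-bound): 1×, env1 (λ-bound): 1×
order of uses: env, ctr, acc, val, env1, req, key
typing: well-typed — term : T3
all disciplines: ordered ✓; linear ✓; affine ✓; relevant ✓; unrestricted ✓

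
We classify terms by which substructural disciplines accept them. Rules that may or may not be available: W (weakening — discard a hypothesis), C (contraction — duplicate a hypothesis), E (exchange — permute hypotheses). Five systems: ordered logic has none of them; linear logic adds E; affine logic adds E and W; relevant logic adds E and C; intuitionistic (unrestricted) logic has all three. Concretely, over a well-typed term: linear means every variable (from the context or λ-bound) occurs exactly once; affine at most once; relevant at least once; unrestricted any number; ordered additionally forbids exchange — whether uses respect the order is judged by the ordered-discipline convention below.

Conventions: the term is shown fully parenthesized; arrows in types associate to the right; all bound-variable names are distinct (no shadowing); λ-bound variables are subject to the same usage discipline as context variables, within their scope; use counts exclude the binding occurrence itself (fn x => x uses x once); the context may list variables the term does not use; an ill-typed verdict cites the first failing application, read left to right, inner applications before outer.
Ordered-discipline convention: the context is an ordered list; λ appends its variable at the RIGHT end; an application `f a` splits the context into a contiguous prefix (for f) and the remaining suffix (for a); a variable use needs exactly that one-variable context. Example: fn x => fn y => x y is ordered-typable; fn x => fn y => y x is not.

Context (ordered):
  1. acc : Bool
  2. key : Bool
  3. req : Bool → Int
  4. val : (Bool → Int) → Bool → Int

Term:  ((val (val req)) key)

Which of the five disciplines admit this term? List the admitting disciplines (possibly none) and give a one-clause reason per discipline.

admitted by: unrestricted
usage: acc: 0×; key: 1×; req: 1×; val: 2×
uses in reading order: val, val, req, key
typing: well-typed — term : Int
ordered: ✗, uses contraction: val ×2; unused: acc — weakening required
linear: ✗, uses contraction: val ×2; unused: acc — weakening required
affine: ✗, uses contraction: val ×2
relevant: ✗, unused: acc — weakening required
unrestricted: ✓, well-typed at Int; no restrictions here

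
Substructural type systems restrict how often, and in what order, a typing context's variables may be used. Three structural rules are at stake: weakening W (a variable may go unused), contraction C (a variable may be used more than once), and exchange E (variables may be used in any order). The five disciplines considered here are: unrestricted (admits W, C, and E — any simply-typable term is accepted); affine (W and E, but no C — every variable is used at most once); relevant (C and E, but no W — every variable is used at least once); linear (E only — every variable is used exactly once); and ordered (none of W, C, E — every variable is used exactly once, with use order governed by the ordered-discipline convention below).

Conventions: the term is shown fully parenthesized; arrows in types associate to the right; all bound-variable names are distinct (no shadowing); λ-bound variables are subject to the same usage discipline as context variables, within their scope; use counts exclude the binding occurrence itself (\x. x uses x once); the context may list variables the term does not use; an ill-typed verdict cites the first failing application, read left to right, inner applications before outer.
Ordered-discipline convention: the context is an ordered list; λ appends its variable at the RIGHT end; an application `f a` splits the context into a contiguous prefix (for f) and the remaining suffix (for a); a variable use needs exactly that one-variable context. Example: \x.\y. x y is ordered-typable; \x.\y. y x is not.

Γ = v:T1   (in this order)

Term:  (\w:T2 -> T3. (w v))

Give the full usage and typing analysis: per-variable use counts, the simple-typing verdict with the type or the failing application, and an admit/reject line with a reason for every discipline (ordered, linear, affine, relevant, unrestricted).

counts: v: 1, w (λ-bound): 1
left-to-right use order: w, v
typing: ill-typed: an argument T1 mismatches the expected T2
ordered ✗ (not simply typable)
linear ✗ (fails simple typing)
affine ✗ (a type mismatch blocks all five)
relevant ✗ (the type mismatch rejects it)
unrestricted ✗ (not simply typable)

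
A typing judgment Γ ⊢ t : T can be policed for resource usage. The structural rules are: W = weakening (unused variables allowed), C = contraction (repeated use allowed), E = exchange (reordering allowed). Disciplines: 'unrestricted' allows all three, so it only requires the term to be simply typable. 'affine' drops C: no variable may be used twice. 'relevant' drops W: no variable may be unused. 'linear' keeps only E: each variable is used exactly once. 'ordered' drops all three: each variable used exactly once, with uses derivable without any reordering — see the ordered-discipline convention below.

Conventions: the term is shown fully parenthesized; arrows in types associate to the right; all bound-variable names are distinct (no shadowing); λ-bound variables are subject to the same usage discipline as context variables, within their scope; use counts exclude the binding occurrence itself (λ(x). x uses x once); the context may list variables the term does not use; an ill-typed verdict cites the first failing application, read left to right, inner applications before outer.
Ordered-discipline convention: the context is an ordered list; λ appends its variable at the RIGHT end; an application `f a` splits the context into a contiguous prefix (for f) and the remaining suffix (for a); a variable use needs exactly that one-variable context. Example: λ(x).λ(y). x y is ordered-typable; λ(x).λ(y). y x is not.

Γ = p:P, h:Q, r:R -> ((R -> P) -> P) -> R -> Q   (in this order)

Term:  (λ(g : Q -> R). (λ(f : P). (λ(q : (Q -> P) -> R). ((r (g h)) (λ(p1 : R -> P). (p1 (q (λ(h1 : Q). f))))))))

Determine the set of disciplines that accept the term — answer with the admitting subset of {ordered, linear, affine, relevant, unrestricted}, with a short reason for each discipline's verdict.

admitted in: affine, unrestricted
usage: p: 0; h: 1; r: 1; g (bound): 1; f (bound): 1; q (bound): 1; p1 (bound): 1; h1 (bound): 0
uses in reading order: r, g, h, p1, q, f
typing: ✓ — (Q -> R) -> P -> ((Q -> P) -> R) -> R -> Q
ordered: ✗, p, h1 left unused
linear: ✗, p, h1 left unused
affine: ✓, none of p, h, r, g, f, q, p1, h1 used more than once
relevant: ✗, p, h1 left unused
unrestricted: ✓, well-typed at (Q -> R) -> P -> ((Q -> P) -> R) -> R -> Q; no restrictions here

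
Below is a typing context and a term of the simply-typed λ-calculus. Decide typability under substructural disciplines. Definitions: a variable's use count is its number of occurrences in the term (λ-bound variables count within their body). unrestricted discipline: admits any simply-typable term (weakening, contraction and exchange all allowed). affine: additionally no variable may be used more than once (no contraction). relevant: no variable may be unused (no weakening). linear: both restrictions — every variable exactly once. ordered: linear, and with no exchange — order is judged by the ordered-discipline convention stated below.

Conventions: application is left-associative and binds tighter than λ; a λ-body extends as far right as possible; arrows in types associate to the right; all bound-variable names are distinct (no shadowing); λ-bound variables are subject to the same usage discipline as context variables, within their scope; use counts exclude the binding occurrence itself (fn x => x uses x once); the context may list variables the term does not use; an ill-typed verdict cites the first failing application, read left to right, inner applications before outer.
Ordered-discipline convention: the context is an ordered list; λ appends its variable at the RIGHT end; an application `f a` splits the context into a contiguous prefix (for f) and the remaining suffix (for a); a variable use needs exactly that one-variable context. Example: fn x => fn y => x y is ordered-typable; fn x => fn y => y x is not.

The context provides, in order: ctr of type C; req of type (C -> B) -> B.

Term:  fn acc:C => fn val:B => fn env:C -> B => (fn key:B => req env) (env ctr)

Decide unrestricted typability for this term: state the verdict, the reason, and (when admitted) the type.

yes — well-typed at C -> B -> (C -> B) -> B; no restrictions here; term : C -> B -> (C -> B) -> B
usage: ctr=1, req=1, acc [bound]=0, val [bound]=0, env [bound]=2, key [bound]=0
order of uses: req, env, env, ctr
typing: well-typed at C -> B -> (C -> B) -> B
all disciplines: ordered ✗ · linear ✗ · affine ✗ · relevant ✗ · unrestricted ✓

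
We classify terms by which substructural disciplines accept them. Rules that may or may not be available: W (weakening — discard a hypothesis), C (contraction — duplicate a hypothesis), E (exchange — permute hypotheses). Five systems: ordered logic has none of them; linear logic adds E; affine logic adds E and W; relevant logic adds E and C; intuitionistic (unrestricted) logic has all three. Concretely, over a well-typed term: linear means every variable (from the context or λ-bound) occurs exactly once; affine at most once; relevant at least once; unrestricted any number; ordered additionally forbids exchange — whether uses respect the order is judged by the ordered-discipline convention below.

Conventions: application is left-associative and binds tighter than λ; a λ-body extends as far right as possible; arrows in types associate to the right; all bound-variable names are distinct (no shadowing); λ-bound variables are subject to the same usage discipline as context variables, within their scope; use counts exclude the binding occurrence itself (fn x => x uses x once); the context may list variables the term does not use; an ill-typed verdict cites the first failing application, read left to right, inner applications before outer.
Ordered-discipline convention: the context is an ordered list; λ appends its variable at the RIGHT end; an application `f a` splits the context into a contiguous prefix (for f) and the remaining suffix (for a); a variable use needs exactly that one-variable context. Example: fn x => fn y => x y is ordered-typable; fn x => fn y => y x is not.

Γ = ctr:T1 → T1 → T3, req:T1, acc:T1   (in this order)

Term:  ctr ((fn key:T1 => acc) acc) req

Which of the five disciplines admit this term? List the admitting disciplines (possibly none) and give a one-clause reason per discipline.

admitted by: unrestricted
counts: ctr=1; req=1; acc=2; key (bound)=0
left-to-right use order: ctr, acc, acc, req
typing: the term checks, with type T3
ordered: ✗ — needs contraction — acc ×2; unused: key — weakening required
linear: ✗ — needs contraction — acc ×2; unused: key — weakening required
affine: ✗ — needs contraction — acc ×2
relevant: ✗ — unused: key — weakening required
unrestricted: ✓ — simply typable at T3; W, C, E all held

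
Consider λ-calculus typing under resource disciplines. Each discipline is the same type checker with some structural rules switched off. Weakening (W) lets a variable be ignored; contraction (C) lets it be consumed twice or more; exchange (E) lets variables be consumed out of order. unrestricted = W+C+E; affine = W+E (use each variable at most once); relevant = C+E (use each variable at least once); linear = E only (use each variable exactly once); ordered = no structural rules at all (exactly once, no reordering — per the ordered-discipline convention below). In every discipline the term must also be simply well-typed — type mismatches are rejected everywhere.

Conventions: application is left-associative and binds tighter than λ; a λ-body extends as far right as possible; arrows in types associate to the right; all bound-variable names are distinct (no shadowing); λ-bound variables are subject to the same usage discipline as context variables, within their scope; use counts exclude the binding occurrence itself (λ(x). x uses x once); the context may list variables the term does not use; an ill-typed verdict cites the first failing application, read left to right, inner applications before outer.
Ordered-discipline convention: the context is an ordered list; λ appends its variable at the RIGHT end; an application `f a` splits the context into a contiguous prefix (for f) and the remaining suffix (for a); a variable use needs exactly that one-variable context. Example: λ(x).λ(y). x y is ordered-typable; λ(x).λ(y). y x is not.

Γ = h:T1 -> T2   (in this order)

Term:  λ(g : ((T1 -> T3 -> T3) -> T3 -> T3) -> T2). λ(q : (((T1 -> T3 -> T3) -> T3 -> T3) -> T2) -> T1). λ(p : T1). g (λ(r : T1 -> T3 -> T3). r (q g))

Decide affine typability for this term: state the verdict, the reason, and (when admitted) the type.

no — uses contraction: g ×2
usage: h ×0, g (bound) ×2, q (bound) ×1, p (bound) ×0, r (bound) ×1
left-to-right use order: g, r, q, g
typing: the term checks, with type (((T1 -> T3 -> T3) -> T3 -> T3) -> T2) -> ((((T1 -> T3 -> T3) -> T3 -> T3) -> T2) -> T1) -> T1 -> T2
all disciplines: ordered ✗ · linear ✗ · affine ✗ · relevant ✗ · unrestricted ✓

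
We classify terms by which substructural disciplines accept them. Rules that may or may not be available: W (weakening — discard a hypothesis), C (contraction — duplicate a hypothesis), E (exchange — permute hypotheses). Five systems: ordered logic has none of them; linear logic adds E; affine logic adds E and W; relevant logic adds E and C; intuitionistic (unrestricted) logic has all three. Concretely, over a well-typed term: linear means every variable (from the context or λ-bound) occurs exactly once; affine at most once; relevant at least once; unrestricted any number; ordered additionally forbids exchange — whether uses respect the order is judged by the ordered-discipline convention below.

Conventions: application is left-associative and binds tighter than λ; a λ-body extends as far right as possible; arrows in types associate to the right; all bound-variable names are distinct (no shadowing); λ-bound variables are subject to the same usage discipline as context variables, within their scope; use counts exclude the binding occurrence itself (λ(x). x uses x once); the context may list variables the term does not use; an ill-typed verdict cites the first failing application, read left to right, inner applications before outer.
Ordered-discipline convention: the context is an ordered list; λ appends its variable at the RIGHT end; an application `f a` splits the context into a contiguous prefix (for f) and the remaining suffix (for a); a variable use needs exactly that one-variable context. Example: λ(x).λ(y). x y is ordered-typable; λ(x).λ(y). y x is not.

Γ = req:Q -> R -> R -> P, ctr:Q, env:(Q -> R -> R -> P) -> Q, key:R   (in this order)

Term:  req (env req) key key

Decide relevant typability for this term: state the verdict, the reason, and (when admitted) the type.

no — unused: ctr — weakening required
variable uses: req=2; ctr=0; env=1; key=2
uses in reading order: req, env, req, key, key
typing: well-typed at P
all disciplines: ordered ✗; linear ✗; affine ✗; relevant ✗; unrestricted ✓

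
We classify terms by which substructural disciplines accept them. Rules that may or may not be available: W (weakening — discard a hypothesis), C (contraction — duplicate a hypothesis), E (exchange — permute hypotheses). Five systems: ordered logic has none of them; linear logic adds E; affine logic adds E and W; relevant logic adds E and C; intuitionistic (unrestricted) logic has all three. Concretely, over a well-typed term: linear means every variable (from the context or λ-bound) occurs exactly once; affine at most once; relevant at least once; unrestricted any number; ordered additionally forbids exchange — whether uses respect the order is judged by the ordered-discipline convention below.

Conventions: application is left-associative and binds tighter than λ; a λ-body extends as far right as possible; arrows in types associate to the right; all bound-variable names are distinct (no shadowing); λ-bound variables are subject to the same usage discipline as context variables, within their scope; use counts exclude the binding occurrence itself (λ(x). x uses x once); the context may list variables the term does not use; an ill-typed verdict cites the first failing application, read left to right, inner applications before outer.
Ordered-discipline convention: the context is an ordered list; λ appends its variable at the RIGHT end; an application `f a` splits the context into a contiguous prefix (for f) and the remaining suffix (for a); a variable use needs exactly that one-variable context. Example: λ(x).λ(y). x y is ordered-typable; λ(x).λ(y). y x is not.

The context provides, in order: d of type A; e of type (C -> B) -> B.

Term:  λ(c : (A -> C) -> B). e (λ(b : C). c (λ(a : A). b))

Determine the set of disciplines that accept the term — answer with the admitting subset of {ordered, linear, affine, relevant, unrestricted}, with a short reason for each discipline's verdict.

admitted by: affine, unrestricted
use counts: d: 0; e: 1; c (bound): 1; b (bound): 1; a (bound): 0
left-to-right use order: e, c, b
typing: the term checks, with type ((A -> C) -> B) -> B
ordered: ✗, d, a never used (weakening)
linear: ✗, d, a never used (weakening)
affine: ✓, no duplicate uses among d, e, c, b, a
relevant: ✗, d, a never used (weakening)
unrestricted: ✓, typability at ((A -> C) -> B) -> B is all that's needed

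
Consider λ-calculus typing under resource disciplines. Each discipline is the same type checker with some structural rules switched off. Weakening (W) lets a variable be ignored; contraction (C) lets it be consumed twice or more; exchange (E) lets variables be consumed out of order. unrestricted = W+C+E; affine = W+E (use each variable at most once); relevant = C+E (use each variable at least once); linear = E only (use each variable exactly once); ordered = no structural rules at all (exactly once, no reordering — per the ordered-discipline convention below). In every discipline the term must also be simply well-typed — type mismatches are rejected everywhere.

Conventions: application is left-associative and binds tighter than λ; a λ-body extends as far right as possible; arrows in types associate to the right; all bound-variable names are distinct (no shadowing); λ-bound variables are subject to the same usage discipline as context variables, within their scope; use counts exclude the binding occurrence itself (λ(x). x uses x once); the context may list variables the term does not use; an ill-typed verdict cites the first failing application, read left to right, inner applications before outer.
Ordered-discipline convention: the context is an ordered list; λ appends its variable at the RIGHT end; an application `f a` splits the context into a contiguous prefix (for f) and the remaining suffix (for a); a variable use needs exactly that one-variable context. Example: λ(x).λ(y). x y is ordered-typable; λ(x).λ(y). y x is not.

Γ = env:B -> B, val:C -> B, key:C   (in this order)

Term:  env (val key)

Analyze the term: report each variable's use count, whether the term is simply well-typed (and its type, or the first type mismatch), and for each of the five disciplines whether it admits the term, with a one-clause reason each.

variable uses: env=1, val=1, key=1
left-to-right use order: env, val, key
typing: well-typed at B
ordered: ✓, single-use (env, val, key), ordered derivation ok
linear: ✓, exactly-once usage across env, val, key
affine: ✓, env, val, key: no repeats, contraction unneeded
relevant: ✓, every one of env, val, key appears
unrestricted: ✓, type-checks (B) and nothing is barred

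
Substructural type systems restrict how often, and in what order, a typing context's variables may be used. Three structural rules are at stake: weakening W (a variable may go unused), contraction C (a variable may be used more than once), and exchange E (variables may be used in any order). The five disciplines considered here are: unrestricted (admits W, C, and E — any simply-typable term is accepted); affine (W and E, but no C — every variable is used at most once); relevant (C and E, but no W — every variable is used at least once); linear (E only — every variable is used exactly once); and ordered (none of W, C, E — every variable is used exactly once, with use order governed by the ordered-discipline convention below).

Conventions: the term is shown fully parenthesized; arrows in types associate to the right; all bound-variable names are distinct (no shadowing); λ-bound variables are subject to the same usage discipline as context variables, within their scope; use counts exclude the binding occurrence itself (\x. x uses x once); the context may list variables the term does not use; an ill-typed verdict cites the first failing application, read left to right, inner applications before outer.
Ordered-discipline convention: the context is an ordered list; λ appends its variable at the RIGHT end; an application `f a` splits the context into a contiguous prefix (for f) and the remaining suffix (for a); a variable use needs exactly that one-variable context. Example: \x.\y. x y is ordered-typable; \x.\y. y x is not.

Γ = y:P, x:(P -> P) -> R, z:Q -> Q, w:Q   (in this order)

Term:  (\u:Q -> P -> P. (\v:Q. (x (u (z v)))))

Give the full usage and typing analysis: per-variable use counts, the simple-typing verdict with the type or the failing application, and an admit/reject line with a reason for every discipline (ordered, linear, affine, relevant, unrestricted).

use counts: y ×0; x ×1; z ×1; w ×0; u [bound] ×1; v [bound] ×1
use order (left to right): x, u, z, v
typing: ✓ — (Q -> P -> P) -> Q -> R
ordered: ✗, unused: y, w — weakening required
linear: ✗, unused: y, w — weakening required
affine: ✓, none of y, x, z, w, u, v used more than once
relevant: ✗, unused: y, w — weakening required
unrestricted: ✓, well-typed at (Q -> P -> P) -> Q -> R; no restrictions here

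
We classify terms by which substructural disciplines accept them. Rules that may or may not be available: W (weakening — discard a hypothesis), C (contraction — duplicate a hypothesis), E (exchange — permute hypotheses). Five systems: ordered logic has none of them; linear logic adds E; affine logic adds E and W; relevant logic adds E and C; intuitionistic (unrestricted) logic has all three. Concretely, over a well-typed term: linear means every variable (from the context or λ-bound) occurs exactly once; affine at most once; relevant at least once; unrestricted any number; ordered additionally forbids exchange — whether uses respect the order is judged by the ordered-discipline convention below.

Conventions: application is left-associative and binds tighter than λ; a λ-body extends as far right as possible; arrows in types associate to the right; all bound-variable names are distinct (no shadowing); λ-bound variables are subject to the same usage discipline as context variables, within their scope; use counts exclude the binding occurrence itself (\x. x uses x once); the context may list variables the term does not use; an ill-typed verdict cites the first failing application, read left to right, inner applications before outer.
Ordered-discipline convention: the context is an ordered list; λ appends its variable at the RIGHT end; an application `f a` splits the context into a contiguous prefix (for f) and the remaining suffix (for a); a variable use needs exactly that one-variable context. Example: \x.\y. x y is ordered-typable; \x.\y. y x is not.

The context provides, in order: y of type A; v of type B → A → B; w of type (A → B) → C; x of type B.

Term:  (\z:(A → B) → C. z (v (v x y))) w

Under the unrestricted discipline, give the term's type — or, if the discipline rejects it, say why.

term : C
usage: y=1; v=2; w=1; x=1; z (bound)=1
order of uses: z, v, v, x, y, w
typing: the term checks, with type C
summary: ordered ✗ | linear ✗ | affine ✗ | relevant ✓ | unrestricted ✓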